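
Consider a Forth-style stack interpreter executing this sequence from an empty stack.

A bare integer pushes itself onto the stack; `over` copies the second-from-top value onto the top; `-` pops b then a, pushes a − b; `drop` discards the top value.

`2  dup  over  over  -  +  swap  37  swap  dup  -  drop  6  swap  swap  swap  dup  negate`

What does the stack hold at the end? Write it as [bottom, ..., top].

2       [2]
dup     [2, 2]
over    [2, 2, 2]
over    [2, 2, 2, 2]
-       [2, 2, 0]
+       [2, 2]
swap    [2, 2]
37      [2, 2, 37]
swap    [2, 37, 2]
dup     [2, 37, 2, 2]
-       [2, 37, 0]
drop    [2, 37]
6       [2, 37, 6]
swap    [2, 6, 37]
swap    [2, 37, 6]
swap    [2, 6, 37]
dup     [2, 6, 37, 37]
negate  [2, 6, 37, -37]

[2, 6, 37, -37]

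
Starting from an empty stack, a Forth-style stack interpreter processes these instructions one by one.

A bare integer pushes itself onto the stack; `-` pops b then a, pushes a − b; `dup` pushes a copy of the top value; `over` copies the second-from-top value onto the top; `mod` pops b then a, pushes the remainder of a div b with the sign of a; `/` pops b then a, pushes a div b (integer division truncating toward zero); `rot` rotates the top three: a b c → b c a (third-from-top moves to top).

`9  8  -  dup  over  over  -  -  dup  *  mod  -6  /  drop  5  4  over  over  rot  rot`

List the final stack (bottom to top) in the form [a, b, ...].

[5, 4, 4, 5]

9     [9]
8     [9, 8]
-     [1]
dup   [1, 1]
over  [1, 1, 1]
over  [1, 1, 1, 1]
-     [1, 1, 0]
-     [1, 1]
dup   [1, 1, 1]
*     [1, 1]
mod   [0]
-6    [0, -6]
/     [0]
drop  []
5     [5]
4     [5, 4]
over  [5, 4, 5]
over  [5, 4, 5, 4]
rot   [5, 5, 4, 4]
rot   [5, 4, 4, 5]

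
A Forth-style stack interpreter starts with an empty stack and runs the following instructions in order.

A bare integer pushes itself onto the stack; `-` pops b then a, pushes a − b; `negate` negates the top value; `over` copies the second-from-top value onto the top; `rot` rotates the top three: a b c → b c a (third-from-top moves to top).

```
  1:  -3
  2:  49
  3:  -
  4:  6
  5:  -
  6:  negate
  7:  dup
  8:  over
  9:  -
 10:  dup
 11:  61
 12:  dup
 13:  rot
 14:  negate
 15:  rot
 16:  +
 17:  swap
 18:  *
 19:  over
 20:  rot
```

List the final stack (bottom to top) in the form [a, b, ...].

-3     → [-3]
49     → [-3, 49]
-      → [-52]
6      → [-52, 6]
-      → [-58]
negate → [58]
dup    → [58, 58]
over   → [58, 58, 58]
-      → [58, 0]
dup    → [58, 0, 0]
61     → [58, 0, 0, 61]
dup    → [58, 0, 0, 61, 61]
rot    → [58, 0, 61, 61, 0]
negate → [58, 0, 61, 61, 0]
rot    → [58, 0, 61, 0, 61]
+      → [58, 0, 61, 61]
swap   → [58, 0, 61, 61]
*      → [58, 0, 3721]
over   → [58, 0, 3721, 0]
rot    → [58, 3721, 0, 0]

[58, 3721, 0, 0]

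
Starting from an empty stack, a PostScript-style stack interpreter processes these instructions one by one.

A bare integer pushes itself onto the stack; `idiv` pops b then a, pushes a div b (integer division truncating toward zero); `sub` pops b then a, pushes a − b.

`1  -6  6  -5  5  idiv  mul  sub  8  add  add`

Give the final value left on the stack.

9

1    → 1
-6   → 1 -6
6    → 1 -6 6
-5   → 1 -6 6 -5
5    → 1 -6 6 -5 5
idiv → 1 -6 6 -1
mul  → 1 -6 -6
sub  → 1 0
8    → 1 0 8
add  → 1 8
add  → 9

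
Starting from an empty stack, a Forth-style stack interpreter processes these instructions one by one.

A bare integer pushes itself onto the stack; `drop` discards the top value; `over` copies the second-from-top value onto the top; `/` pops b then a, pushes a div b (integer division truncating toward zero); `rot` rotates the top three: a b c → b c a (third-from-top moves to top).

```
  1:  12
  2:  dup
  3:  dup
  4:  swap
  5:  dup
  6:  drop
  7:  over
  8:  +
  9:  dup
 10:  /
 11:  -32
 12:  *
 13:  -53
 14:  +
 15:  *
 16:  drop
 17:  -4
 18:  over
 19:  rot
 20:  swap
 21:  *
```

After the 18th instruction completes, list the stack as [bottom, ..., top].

[12, -4, 12]

12    12
dup   12 12
dup   12 12 12
swap  12 12 12
dup   12 12 12 12
drop  12 12 12
over  12 12 12 12
+     12 12 24
dup   12 12 24 24
/     12 12 1
-32   12 12 1 -32
*     12 12 -32
-53   12 12 -32 -53
+     12 12 -85
*     12 -1020
drop  12
-4    12 -4
over  12 -4 12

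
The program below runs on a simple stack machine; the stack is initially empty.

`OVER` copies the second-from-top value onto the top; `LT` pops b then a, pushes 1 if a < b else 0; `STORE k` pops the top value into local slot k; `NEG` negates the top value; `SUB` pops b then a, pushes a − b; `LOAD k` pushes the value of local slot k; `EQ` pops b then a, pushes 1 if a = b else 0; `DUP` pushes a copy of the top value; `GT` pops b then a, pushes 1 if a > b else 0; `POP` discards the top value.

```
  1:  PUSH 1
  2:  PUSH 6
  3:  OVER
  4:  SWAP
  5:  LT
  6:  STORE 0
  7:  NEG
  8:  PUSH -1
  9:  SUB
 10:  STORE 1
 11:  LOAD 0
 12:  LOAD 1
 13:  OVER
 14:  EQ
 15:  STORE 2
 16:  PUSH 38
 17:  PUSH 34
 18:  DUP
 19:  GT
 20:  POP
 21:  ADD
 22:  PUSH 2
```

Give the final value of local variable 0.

PUSH 1   1
PUSH 6   1 6
OVER     1 6 1
SWAP     1 1 6
LT       1 1
STORE 0  1
NEG      -1
PUSH -1  -1 -1
SUB      0
STORE 1  (empty)
LOAD 0   1
LOAD 1   1 0
OVER     1 0 1
EQ       1 0
STORE 2  1
PUSH 38  1 38
PUSH 34  1 38 34
DUP      1 38 34 34
GT       1 38 0
POP      1 38
ADD      39
PUSH 2   39 2

1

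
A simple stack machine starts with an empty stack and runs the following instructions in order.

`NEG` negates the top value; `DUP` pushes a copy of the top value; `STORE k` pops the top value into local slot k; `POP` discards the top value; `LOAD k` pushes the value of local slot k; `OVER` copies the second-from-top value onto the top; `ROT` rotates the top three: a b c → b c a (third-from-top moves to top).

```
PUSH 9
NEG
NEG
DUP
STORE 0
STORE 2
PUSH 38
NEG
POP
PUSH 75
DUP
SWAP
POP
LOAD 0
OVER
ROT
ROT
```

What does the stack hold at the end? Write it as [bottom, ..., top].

PUSH 9  : [9]
NEG     : [-9]
NEG     : [9]
DUP     : [9, 9]
STORE 0 : [9]
STORE 2 : []
PUSH 38 : [38]
NEG     : [-38]
POP     : []
PUSH 75 : [75]
DUP     : [75, 75]
SWAP    : [75, 75]
POP     : [75]
LOAD 0  : [75, 9]
OVER    : [75, 9, 75]
ROT     : [9, 75, 75]
ROT     : [75, 75, 9]

[75, 75, 9]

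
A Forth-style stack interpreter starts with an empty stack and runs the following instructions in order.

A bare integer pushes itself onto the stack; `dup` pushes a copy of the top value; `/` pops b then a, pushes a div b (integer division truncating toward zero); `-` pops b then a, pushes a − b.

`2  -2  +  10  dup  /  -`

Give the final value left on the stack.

-1

2   → 2
-2  → 2 -2
+   → 0
10  → 0 10
dup → 0 10 10
/   → 0 1
-   → -1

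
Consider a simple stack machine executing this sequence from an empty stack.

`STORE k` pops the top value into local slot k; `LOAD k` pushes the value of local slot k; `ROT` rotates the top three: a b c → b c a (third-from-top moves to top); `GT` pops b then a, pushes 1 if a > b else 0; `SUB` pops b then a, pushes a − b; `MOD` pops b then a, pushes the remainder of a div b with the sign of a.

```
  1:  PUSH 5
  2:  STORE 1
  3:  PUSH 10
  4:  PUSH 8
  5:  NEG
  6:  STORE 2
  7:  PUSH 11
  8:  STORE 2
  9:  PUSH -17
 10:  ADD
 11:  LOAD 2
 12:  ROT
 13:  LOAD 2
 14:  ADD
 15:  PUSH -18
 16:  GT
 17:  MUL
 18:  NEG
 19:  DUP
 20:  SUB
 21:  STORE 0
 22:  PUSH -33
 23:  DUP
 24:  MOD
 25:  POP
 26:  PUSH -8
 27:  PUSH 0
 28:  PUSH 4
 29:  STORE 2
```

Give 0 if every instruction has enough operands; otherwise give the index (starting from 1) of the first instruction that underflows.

PUSH 5   : [5]
STORE 1  : []
PUSH 10  : [10]
PUSH 8   : [10, 8]
NEG      : [10, -8]
STORE 2  : [10]
PUSH 11  : [10, 11]
STORE 2  : [10]
PUSH -17 : [10, -17]
ADD      : [-7]
LOAD 2   : [-7, 11]
ROT  — needs 3 operands, stack has 2 → underflow

12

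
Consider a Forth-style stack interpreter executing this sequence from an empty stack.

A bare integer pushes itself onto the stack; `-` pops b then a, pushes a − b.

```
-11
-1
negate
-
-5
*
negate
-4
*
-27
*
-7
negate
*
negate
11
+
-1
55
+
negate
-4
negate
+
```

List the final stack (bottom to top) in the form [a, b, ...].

-11    → [-11]
-1     → [-11, -1]
negate → [-11, 1]
-      → [-12]
-5     → [-12, -5]
*      → [60]
negate → [-60]
-4     → [-60, -4]
*      → [240]
-27    → [240, -27]
*      → [-6480]
-7     → [-6480, -7]
negate → [-6480, 7]
*      → [-45360]
negate → [45360]
11     → [45360, 11]
+      → [45371]
-1     → [45371, -1]
55     → [45371, -1, 55]
+      → [45371, 54]
negate → [45371, -54]
-4     → [45371, -54, -4]
negate → [45371, -54, 4]
+      → [45371, -50]

[45371, -50]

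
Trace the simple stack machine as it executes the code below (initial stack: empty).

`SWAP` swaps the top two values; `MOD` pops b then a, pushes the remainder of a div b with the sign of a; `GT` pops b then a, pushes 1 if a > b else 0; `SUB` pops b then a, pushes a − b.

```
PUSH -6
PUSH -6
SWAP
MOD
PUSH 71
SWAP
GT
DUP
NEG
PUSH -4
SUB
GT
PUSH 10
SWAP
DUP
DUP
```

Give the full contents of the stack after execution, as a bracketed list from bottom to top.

[10, 0, 0, 0]

PUSH -6 -> -6
PUSH -6 -> -6 -6
SWAP    -> -6 -6
MOD     -> 0
PUSH 71 -> 0 71
SWAP    -> 71 0
GT      -> 1
DUP     -> 1 1
NEG     -> 1 -1
PUSH -4 -> 1 -1 -4
SUB     -> 1 3
GT      -> 0
PUSH 10 -> 0 10
SWAP    -> 10 0
DUP     -> 10 0 0
DUP     -> 10 0 0 0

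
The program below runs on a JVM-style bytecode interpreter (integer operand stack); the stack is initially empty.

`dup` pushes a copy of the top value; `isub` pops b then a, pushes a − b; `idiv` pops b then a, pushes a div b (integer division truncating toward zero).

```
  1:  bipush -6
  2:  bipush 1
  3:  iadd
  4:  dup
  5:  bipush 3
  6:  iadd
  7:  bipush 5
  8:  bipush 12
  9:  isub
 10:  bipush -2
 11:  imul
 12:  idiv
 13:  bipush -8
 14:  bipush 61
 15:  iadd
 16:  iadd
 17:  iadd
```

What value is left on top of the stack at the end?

bipush -6 → -6
bipush 1  → -6 1
iadd      → -5
dup       → -5 -5
bipush 3  → -5 -5 3
iadd      → -5 -2
bipush 5  → -5 -2 5
bipush 12 → -5 -2 5 12
isub      → -5 -2 -7
bipush -2 → -5 -2 -7 -2
imul      → -5 -2 14
idiv      → -5 0
bipush -8 → -5 0 -8
bipush 61 → -5 0 -8 61
iadd      → -5 0 53
iadd      → -5 53
iadd      → 48

48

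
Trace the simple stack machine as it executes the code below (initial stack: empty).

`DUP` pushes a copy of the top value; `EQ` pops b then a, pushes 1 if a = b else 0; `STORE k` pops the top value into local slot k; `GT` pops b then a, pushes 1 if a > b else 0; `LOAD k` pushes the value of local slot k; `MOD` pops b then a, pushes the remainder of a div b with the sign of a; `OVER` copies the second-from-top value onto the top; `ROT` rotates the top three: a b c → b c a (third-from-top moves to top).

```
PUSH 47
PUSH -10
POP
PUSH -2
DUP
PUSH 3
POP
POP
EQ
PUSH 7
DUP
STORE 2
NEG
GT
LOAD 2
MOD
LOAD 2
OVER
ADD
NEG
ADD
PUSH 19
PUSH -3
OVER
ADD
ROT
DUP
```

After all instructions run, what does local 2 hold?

PUSH 47  → 47
PUSH -10 → 47 -10
POP      → 47
PUSH -2  → 47 -2
DUP      → 47 -2 -2
PUSH 3   → 47 -2 -2 3
POP      → 47 -2 -2
POP      → 47 -2
EQ       → 0
PUSH 7   → 0 7
DUP      → 0 7 7
STORE 2  → 0 7
NEG      → 0 -7
GT       → 1
LOAD 2   → 1 7
MOD      → 1
LOAD 2   → 1 7
OVER     → 1 7 1
ADD      → 1 8
NEG      → 1 -8
ADD      → -7
PUSH 19  → -7 19
PUSH -3  → -7 19 -3
OVER     → -7 19 -3 19
ADD      → -7 19 16
ROT      → 19 16 -7
DUP      → 19 16 -7 -7

7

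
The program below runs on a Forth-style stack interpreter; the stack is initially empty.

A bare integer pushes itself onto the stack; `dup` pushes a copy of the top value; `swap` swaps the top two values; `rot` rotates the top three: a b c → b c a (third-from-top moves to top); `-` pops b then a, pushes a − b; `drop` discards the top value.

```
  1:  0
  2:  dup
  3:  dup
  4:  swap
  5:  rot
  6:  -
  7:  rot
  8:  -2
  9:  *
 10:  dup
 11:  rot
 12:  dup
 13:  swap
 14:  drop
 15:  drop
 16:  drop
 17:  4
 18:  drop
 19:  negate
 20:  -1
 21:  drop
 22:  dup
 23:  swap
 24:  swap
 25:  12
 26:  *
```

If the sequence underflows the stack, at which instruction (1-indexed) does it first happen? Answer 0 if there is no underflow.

7

0    : 0
dup  : 0 0
dup  : 0 0 0
swap : 0 0 0
rot  : 0 0 0
-    : 0 0
rot  — needs 3 operands, stack has 2 → underflow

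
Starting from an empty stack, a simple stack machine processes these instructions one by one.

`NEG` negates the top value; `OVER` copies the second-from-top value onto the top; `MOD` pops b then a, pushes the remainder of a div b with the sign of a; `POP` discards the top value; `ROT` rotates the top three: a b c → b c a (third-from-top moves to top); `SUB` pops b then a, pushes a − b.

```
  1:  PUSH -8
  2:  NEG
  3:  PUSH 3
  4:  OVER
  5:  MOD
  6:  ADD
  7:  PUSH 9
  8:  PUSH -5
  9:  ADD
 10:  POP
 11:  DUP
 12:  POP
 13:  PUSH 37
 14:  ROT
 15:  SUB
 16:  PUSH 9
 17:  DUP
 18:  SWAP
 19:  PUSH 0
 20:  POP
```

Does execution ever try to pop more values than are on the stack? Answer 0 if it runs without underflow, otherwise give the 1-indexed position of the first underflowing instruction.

PUSH -8  -8
NEG      8
PUSH 3   8 3
OVER     8 3 8
MOD      8 3
ADD      11
PUSH 9   11 9
PUSH -5  11 9 -5
ADD      11 4
POP      11
DUP      11 11
POP      11
PUSH 37  11 37
ROT  — needs 3 operands, stack has 2 → underflow

14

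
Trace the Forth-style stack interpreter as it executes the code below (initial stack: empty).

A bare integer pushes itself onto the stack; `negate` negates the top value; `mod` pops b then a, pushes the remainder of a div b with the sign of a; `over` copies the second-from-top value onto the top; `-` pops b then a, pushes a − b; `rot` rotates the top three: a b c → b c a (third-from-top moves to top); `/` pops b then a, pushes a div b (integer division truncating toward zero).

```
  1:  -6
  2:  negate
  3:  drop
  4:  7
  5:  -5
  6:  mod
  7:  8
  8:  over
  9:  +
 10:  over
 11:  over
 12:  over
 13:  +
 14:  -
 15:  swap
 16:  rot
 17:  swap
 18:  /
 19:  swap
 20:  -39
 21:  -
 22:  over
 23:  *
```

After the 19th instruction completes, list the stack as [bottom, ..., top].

-6     → [-6]
negate → [6]
drop   → []
7      → [7]
-5     → [7, -5]
mod    → [2]
8      → [2, 8]
over   → [2, 8, 2]
+      → [2, 10]
over   → [2, 10, 2]
over   → [2, 10, 2, 10]
over   → [2, 10, 2, 10, 2]
+      → [2, 10, 2, 12]
-      → [2, 10, -10]
swap   → [2, -10, 10]
rot    → [-10, 10, 2]
swap   → [-10, 2, 10]
/      → [-10, 0]
swap   → [0, -10]

[0, -10]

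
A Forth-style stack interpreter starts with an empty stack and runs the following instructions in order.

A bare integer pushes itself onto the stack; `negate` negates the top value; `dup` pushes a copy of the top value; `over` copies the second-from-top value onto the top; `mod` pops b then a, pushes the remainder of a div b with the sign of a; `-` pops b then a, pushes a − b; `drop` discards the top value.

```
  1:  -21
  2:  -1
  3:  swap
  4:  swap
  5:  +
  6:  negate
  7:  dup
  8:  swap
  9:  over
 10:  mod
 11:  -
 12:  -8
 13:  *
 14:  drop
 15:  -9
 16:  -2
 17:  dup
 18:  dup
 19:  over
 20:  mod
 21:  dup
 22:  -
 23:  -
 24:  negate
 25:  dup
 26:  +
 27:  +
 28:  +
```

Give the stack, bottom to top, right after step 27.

-21    → -21
-1     → -21 -1
swap   → -1 -21
swap   → -21 -1
+      → -22
negate → 22
dup    → 22 22
swap   → 22 22
over   → 22 22 22
mod    → 22 0
-      → 22
-8     → 22 -8
*      → -176
drop   → (empty)
-9     → -9
-2     → -9 -2
dup    → -9 -2 -2
dup    → -9 -2 -2 -2
over   → -9 -2 -2 -2 -2
mod    → -9 -2 -2 0
dup    → -9 -2 -2 0 0
-      → -9 -2 -2 0
-      → -9 -2 -2
negate → -9 -2 2
dup    → -9 -2 2 2
+      → -9 -2 4
+      → -9 2

[-9, 2]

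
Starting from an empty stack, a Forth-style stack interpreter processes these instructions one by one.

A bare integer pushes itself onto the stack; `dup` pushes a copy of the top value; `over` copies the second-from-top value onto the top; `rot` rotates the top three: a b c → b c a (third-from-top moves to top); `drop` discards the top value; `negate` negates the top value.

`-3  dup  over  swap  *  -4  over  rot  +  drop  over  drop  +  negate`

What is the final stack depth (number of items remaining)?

1

-3     : -3
dup    : -3 -3
over   : -3 -3 -3
swap   : -3 -3 -3
*      : -3 9
-4     : -3 9 -4
over   : -3 9 -4 9
rot    : -3 -4 9 9
+      : -3 -4 18
drop   : -3 -4
over   : -3 -4 -3
drop   : -3 -4
+      : -7
negate : 7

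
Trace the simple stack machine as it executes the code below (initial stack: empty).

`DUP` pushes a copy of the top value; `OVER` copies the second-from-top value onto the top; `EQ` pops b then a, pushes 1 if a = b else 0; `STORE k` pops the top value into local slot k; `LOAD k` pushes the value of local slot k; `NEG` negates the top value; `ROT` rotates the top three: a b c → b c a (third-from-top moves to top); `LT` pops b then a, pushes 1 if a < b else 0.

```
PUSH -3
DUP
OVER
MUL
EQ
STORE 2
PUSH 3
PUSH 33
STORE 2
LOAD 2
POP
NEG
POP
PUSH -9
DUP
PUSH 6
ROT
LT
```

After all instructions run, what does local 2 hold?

33

PUSH -3 -> [-3]
DUP     -> [-3, -3]
OVER    -> [-3, -3, -3]
MUL     -> [-3, 9]
EQ      -> [0]
STORE 2 -> []
PUSH 3  -> [3]
PUSH 33 -> [3, 33]
STORE 2 -> [3]
LOAD 2  -> [3, 33]
POP     -> [3]
NEG     -> [-3]
POP     -> []
PUSH -9 -> [-9]
DUP     -> [-9, -9]
PUSH 6  -> [-9, -9, 6]
ROT     -> [-9, 6, -9]
LT      -> [-9, 0]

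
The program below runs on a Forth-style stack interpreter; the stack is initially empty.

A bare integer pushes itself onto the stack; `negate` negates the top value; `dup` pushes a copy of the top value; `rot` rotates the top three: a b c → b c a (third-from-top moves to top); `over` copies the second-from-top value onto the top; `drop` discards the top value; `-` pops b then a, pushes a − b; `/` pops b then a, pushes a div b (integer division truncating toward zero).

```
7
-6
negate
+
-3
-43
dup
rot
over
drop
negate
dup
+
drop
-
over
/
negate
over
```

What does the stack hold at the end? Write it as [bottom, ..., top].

[13, 0, 13]

7      → 7
-6     → 7 -6
negate → 7 6
+      → 13
-3     → 13 -3
-43    → 13 -3 -43
dup    → 13 -3 -43 -43
rot    → 13 -43 -43 -3
over   → 13 -43 -43 -3 -43
drop   → 13 -43 -43 -3
negate → 13 -43 -43 3
dup    → 13 -43 -43 3 3
+      → 13 -43 -43 6
drop   → 13 -43 -43
-      → 13 0
over   → 13 0 13
/      → 13 0
negate → 13 0
over   → 13 0 13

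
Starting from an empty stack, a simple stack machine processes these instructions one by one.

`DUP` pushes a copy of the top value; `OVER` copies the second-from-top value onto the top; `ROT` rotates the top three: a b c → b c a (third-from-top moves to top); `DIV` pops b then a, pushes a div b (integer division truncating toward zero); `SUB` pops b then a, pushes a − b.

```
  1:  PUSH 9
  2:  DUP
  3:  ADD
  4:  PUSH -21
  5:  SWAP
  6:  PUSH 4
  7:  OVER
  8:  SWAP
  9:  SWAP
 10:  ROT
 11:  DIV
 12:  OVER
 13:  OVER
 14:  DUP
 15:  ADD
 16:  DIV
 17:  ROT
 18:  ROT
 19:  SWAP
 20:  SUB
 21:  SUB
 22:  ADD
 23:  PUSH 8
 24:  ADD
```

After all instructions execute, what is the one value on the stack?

-8

PUSH 9   → [9]
DUP      → [9, 9]
ADD      → [18]
PUSH -21 → [18, -21]
SWAP     → [-21, 18]
PUSH 4   → [-21, 18, 4]
OVER     → [-21, 18, 4, 18]
SWAP     → [-21, 18, 18, 4]
SWAP     → [-21, 18, 4, 18]
ROT      → [-21, 4, 18, 18]
DIV      → [-21, 4, 1]
OVER     → [-21, 4, 1, 4]
OVER     → [-21, 4, 1, 4, 1]
DUP      → [-21, 4, 1, 4, 1, 1]
ADD      → [-21, 4, 1, 4, 2]
DIV      → [-21, 4, 1, 2]
ROT      → [-21, 1, 2, 4]
ROT      → [-21, 2, 4, 1]
SWAP     → [-21, 2, 1, 4]
SUB      → [-21, 2, -3]
SUB      → [-21, 5]
ADD      → [-16]
PUSH 8   → [-16, 8]
ADD      → [-8]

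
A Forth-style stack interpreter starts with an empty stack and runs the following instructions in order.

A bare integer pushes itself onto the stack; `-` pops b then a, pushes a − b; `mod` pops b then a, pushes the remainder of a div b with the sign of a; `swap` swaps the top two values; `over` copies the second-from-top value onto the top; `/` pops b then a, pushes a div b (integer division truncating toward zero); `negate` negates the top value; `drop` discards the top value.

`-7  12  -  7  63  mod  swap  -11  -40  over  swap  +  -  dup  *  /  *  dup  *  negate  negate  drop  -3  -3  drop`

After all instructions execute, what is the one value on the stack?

-3

-7     -> -7
12     -> -7 12
-      -> -19
7      -> -19 7
63     -> -19 7 63
mod    -> -19 7
swap   -> 7 -19
-11    -> 7 -19 -11
-40    -> 7 -19 -11 -40
over   -> 7 -19 -11 -40 -11
swap   -> 7 -19 -11 -11 -40
+      -> 7 -19 -11 -51
-      -> 7 -19 40
dup    -> 7 -19 40 40
*      -> 7 -19 1600
/      -> 7 0
*      -> 0
dup    -> 0 0
*      -> 0
negate -> 0
negate -> 0
drop   -> (empty)
-3     -> -3
-3     -> -3 -3
drop   -> -3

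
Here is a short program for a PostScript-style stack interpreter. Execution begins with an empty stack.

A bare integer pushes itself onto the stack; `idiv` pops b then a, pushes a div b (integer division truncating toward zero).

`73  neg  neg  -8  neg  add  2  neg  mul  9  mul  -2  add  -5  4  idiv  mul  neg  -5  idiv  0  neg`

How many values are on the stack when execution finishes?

2

73    [73]
neg   [-73]
neg   [73]
-8    [73, -8]
neg   [73, 8]
add   [81]
2     [81, 2]
neg   [81, -2]
mul   [-162]
9     [-162, 9]
mul   [-1458]
-2    [-1458, -2]
add   [-1460]
-5    [-1460, -5]
4     [-1460, -5, 4]
idiv  [-1460, -1]
mul   [1460]
neg   [-1460]
-5    [-1460, -5]
idiv  [292]
0     [292, 0]
neg   [292, 0]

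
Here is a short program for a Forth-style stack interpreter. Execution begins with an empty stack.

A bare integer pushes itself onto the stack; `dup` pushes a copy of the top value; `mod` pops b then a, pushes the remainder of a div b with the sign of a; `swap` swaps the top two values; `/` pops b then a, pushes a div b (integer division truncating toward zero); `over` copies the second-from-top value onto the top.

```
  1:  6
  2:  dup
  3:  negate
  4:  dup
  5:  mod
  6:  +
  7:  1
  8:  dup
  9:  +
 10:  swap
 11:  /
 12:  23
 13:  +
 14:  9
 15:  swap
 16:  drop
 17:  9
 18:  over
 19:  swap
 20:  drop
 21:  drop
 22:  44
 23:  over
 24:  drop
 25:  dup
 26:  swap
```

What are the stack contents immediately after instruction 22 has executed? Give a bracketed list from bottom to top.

[9, 44]

6      → [6]
dup    → [6, 6]
negate → [6, -6]
dup    → [6, -6, -6]
mod    → [6, 0]
+      → [6]
1      → [6, 1]
dup    → [6, 1, 1]
+      → [6, 2]
swap   → [2, 6]
/      → [0]
23     → [0, 23]
+      → [23]
9      → [23, 9]
swap   → [9, 23]
drop   → [9]
9      → [9, 9]
over   → [9, 9, 9]
swap   → [9, 9, 9]
drop   → [9, 9]
drop   → [9]
44     → [9, 44]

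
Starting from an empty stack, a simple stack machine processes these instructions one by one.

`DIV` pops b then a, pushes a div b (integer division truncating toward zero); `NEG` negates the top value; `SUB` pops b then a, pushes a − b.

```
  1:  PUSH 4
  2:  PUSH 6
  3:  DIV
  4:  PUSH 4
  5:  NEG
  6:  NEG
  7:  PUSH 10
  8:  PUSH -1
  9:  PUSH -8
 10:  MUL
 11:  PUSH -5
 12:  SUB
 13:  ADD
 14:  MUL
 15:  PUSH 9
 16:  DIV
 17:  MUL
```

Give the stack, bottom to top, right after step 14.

[0, 92]

PUSH 4  : 4
PUSH 6  : 4 6
DIV     : 0
PUSH 4  : 0 4
NEG     : 0 -4
NEG     : 0 4
PUSH 10 : 0 4 10
PUSH -1 : 0 4 10 -1
PUSH -8 : 0 4 10 -1 -8
MUL     : 0 4 10 8
PUSH -5 : 0 4 10 8 -5
SUB     : 0 4 10 13
ADD     : 0 4 23
MUL     : 0 92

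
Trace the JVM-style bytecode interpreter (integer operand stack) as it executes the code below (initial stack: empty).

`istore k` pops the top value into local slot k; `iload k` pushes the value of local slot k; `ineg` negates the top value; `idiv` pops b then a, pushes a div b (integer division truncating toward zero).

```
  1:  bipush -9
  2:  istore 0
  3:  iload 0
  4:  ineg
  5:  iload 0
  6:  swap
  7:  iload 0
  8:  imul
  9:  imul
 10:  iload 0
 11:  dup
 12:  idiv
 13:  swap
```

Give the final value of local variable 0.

-9

bipush -9 : -9
istore 0  : (empty)
iload 0   : -9
ineg      : 9
iload 0   : 9 -9
swap      : -9 9
iload 0   : -9 9 -9
imul      : -9 -81
imul      : 729
iload 0   : 729 -9
dup       : 729 -9 -9
idiv      : 729 1
swap      : 1 729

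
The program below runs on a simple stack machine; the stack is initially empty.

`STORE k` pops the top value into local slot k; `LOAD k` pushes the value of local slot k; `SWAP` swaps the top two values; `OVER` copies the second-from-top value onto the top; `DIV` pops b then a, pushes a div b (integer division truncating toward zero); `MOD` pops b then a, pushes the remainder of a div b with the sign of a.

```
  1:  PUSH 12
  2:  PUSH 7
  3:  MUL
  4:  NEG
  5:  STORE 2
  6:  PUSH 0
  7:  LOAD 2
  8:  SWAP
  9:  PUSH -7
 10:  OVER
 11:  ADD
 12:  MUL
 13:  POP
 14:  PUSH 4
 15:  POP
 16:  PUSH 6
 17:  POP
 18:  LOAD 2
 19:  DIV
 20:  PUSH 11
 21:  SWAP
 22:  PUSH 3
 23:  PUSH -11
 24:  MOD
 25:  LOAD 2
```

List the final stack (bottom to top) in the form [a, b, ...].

PUSH 12  : 12
PUSH 7   : 12 7
MUL      : 84
NEG      : -84
STORE 2  : (empty)
PUSH 0   : 0
LOAD 2   : 0 -84
SWAP     : -84 0
PUSH -7  : -84 0 -7
OVER     : -84 0 -7 0
ADD      : -84 0 -7
MUL      : -84 0
POP      : -84
PUSH 4   : -84 4
POP      : -84
PUSH 6   : -84 6
POP      : -84
LOAD 2   : -84 -84
DIV      : 1
PUSH 11  : 1 11
SWAP     : 11 1
PUSH 3   : 11 1 3
PUSH -11 : 11 1 3 -11
MOD      : 11 1 3
LOAD 2   : 11 1 3 -84

[11, 1, 3, -84]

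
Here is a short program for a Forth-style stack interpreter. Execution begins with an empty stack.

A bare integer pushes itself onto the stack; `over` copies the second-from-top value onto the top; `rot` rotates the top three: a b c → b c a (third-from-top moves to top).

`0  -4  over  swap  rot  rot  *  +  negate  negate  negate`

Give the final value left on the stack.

0      → [0]
-4     → [0, -4]
over   → [0, -4, 0]
swap   → [0, 0, -4]
rot    → [0, -4, 0]
rot    → [-4, 0, 0]
*      → [-4, 0]
+      → [-4]
negate → [4]
negate → [-4]
negate → [4]

4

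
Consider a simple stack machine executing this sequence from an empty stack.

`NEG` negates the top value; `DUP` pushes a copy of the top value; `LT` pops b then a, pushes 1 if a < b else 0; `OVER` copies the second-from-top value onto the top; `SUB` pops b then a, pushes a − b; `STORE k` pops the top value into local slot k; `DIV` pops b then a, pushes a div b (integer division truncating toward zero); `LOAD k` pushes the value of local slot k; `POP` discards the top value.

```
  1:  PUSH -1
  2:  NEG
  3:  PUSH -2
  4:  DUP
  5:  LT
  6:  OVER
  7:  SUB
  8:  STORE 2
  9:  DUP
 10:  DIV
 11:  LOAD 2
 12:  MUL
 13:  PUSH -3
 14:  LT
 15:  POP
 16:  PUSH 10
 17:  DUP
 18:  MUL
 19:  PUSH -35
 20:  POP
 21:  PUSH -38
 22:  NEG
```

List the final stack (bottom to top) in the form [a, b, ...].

[100, 38]

PUSH -1  -> [-1]
NEG      -> [1]
PUSH -2  -> [1, -2]
DUP      -> [1, -2, -2]
LT       -> [1, 0]
OVER     -> [1, 0, 1]
SUB      -> [1, -1]
STORE 2  -> [1]
DUP      -> [1, 1]
DIV      -> [1]
LOAD 2   -> [1, -1]
MUL      -> [-1]
PUSH -3  -> [-1, -3]
LT       -> [0]
POP      -> []
PUSH 10  -> [10]
DUP      -> [10, 10]
MUL      -> [100]
PUSH -35 -> [100, -35]
POP      -> [100]
PUSH -38 -> [100, -38]
NEG      -> [100, 38]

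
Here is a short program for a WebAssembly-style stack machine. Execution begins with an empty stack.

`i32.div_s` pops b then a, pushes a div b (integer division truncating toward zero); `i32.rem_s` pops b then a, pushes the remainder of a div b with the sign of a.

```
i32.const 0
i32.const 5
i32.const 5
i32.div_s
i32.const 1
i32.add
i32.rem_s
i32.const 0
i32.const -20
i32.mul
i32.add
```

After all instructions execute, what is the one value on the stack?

i32.const 0   : 0
i32.const 5   : 0 5
i32.const 5   : 0 5 5
i32.div_s     : 0 1
i32.const 1   : 0 1 1
i32.add       : 0 2
i32.rem_s     : 0
i32.const 0   : 0 0
i32.const -20 : 0 0 -20
i32.mul       : 0 0
i32.add       : 0

0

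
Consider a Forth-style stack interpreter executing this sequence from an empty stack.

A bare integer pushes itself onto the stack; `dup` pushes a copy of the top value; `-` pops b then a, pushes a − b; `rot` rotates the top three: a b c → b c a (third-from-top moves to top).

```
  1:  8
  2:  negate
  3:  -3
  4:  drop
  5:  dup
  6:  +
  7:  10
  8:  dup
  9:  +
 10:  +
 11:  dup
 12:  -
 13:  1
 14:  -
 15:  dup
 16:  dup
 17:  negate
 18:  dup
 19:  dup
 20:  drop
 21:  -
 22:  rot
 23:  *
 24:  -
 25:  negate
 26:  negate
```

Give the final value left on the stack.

-1

8      : [8]
negate : [-8]
-3     : [-8, -3]
drop   : [-8]
dup    : [-8, -8]
+      : [-16]
10     : [-16, 10]
dup    : [-16, 10, 10]
+      : [-16, 20]
+      : [4]
dup    : [4, 4]
-      : [0]
1      : [0, 1]
-      : [-1]
dup    : [-1, -1]
dup    : [-1, -1, -1]
negate : [-1, -1, 1]
dup    : [-1, -1, 1, 1]
dup    : [-1, -1, 1, 1, 1]
drop   : [-1, -1, 1, 1]
-      : [-1, -1, 0]
rot    : [-1, 0, -1]
*      : [-1, 0]
-      : [-1]
negate : [1]
negate : [-1]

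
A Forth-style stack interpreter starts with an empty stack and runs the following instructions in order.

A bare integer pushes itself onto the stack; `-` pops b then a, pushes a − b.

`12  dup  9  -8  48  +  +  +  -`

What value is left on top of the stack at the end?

-49

12   [12]
dup  [12, 12]
9    [12, 12, 9]
-8   [12, 12, 9, -8]
48   [12, 12, 9, -8, 48]
+    [12, 12, 9, 40]
+    [12, 12, 49]
+    [12, 61]
-    [-49]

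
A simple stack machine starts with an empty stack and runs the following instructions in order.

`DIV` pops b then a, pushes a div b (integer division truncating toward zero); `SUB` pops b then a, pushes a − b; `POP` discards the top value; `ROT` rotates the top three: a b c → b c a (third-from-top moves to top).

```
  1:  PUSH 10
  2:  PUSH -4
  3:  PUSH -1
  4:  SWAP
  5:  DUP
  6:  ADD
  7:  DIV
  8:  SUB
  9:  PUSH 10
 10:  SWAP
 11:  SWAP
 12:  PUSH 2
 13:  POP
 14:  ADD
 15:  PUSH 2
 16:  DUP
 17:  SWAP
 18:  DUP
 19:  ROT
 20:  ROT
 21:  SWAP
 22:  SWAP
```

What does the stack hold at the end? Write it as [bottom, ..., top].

[20, 2, 2, 2]

PUSH 10 → 10
PUSH -4 → 10 -4
PUSH -1 → 10 -4 -1
SWAP    → 10 -1 -4
DUP     → 10 -1 -4 -4
ADD     → 10 -1 -8
DIV     → 10 0
SUB     → 10
PUSH 10 → 10 10
SWAP    → 10 10
SWAP    → 10 10
PUSH 2  → 10 10 2
POP     → 10 10
ADD     → 20
PUSH 2  → 20 2
DUP     → 20 2 2
SWAP    → 20 2 2
DUP     → 20 2 2 2
ROT     → 20 2 2 2
ROT     → 20 2 2 2
SWAP    → 20 2 2 2
SWAP    → 20 2 2 2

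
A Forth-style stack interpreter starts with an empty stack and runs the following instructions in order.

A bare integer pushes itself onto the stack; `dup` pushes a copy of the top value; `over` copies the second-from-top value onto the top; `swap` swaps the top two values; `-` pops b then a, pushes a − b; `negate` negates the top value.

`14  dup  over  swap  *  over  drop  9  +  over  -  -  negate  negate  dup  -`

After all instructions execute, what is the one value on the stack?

0

14     → [14]
dup    → [14, 14]
over   → [14, 14, 14]
swap   → [14, 14, 14]
*      → [14, 196]
over   → [14, 196, 14]
drop   → [14, 196]
9      → [14, 196, 9]
+      → [14, 205]
over   → [14, 205, 14]
-      → [14, 191]
-      → [-177]
negate → [177]
negate → [-177]
dup    → [-177, -177]
-      → [0]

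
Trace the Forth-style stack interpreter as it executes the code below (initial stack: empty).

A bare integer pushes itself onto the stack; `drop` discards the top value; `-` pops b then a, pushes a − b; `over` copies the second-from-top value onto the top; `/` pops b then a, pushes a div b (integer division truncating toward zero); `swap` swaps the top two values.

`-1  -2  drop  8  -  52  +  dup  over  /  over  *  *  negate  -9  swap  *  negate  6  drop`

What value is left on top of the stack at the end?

-16641

-1     -> [-1]
-2     -> [-1, -2]
drop   -> [-1]
8      -> [-1, 8]
-      -> [-9]
52     -> [-9, 52]
+      -> [43]
dup    -> [43, 43]
over   -> [43, 43, 43]
/      -> [43, 1]
over   -> [43, 1, 43]
*      -> [43, 43]
*      -> [1849]
negate -> [-1849]
-9     -> [-1849, -9]
swap   -> [-9, -1849]
*      -> [16641]
negate -> [-16641]
6      -> [-16641, 6]
drop   -> [-16641]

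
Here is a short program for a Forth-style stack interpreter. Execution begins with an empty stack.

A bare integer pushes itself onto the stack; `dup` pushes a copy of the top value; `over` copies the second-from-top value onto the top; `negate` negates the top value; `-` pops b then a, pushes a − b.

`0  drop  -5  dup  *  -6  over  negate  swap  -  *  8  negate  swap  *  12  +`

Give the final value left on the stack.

0      → 0
drop   → (empty)
-5     → -5
dup    → -5 -5
*      → 25
-6     → 25 -6
over   → 25 -6 25
negate → 25 -6 -25
swap   → 25 -25 -6
-      → 25 -19
*      → -475
8      → -475 8
negate → -475 -8
swap   → -8 -475
*      → 3800
12     → 3800 12
+      → 3812

3812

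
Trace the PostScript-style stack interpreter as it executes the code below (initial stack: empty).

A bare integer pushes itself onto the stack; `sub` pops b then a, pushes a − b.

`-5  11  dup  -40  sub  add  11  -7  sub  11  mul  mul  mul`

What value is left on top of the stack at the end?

-61380

-5  : [-5]
11  : [-5, 11]
dup : [-5, 11, 11]
-40 : [-5, 11, 11, -40]
sub : [-5, 11, 51]
add : [-5, 62]
11  : [-5, 62, 11]
-7  : [-5, 62, 11, -7]
sub : [-5, 62, 18]
11  : [-5, 62, 18, 11]
mul : [-5, 62, 198]
mul : [-5, 12276]
mul : [-61380]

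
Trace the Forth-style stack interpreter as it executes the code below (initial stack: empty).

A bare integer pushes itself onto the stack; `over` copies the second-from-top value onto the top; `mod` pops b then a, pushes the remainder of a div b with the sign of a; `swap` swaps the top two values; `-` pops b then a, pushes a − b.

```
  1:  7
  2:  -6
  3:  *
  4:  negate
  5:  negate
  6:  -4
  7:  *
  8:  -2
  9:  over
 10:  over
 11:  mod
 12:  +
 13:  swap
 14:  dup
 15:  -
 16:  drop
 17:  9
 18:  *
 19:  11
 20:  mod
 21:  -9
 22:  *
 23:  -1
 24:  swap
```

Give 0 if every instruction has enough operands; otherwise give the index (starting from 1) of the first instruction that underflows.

0

7      → [7]
-6     → [7, -6]
*      → [-42]
negate → [42]
negate → [-42]
-4     → [-42, -4]
*      → [168]
-2     → [168, -2]
over   → [168, -2, 168]
over   → [168, -2, 168, -2]
mod    → [168, -2, 0]
+      → [168, -2]
swap   → [-2, 168]
dup    → [-2, 168, 168]
-      → [-2, 0]
drop   → [-2]
9      → [-2, 9]
*      → [-18]
11     → [-18, 11]
mod    → [-7]
-9     → [-7, -9]
*      → [63]
-1     → [63, -1]
swap   → [-1, 63]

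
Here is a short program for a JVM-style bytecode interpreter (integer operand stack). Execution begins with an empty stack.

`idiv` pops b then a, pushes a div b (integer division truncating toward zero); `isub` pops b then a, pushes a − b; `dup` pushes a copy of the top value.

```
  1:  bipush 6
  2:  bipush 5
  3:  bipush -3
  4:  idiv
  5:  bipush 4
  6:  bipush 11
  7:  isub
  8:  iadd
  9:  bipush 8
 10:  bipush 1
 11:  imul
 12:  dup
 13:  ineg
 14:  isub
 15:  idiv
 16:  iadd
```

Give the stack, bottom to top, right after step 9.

[6, -8, 8]

bipush 6  → [6]
bipush 5  → [6, 5]
bipush -3 → [6, 5, -3]
idiv      → [6, -1]
bipush 4  → [6, -1, 4]
bipush 11 → [6, -1, 4, 11]
isub      → [6, -1, -7]
iadd      → [6, -8]
bipush 8  → [6, -8, 8]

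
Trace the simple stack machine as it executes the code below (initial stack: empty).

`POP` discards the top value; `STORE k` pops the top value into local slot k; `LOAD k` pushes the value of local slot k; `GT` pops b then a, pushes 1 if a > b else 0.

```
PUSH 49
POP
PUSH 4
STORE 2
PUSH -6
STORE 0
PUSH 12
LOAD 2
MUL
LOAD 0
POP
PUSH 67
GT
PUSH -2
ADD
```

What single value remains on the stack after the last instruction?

-2

PUSH 49 -> [49]
POP     -> []
PUSH 4  -> [4]
STORE 2 -> []
PUSH -6 -> [-6]
STORE 0 -> []
PUSH 12 -> [12]
LOAD 2  -> [12, 4]
MUL     -> [48]
LOAD 0  -> [48, -6]
POP     -> [48]
PUSH 67 -> [48, 67]
GT      -> [0]
PUSH -2 -> [0, -2]
ADD     -> [-2]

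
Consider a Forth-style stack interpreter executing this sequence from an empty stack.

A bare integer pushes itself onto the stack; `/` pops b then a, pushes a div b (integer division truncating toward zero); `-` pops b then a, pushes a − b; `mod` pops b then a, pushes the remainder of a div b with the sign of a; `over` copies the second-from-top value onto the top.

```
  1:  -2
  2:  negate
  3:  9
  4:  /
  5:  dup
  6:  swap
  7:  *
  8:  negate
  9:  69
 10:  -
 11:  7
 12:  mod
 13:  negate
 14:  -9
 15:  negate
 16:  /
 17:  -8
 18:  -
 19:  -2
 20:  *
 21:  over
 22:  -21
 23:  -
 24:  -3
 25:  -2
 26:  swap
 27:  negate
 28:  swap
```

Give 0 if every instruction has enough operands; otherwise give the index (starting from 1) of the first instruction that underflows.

21

-2     : [-2]
negate : [2]
9      : [2, 9]
/      : [0]
dup    : [0, 0]
swap   : [0, 0]
*      : [0]
negate : [0]
69     : [0, 69]
-      : [-69]
7      : [-69, 7]
mod    : [-6]
negate : [6]
-9     : [6, -9]
negate : [6, 9]
/      : [0]
-8     : [0, -8]
-      : [8]
-2     : [8, -2]
*      : [-16]
over  — needs 2 operands, stack has 1 → underflow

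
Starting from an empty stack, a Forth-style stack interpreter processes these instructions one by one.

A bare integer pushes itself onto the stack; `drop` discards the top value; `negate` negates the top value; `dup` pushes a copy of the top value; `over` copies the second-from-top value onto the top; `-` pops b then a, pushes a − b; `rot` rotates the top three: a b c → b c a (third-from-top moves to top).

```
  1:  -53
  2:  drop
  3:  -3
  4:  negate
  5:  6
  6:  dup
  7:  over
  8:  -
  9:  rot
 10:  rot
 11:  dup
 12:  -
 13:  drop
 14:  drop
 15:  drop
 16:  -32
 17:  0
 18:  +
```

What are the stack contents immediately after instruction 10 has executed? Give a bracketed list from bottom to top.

[0, 3, 6]

-53    → -53
drop   → (empty)
-3     → -3
negate → 3
6      → 3 6
dup    → 3 6 6
over   → 3 6 6 6
-      → 3 6 0
rot    → 6 0 3
rot    → 0 3 6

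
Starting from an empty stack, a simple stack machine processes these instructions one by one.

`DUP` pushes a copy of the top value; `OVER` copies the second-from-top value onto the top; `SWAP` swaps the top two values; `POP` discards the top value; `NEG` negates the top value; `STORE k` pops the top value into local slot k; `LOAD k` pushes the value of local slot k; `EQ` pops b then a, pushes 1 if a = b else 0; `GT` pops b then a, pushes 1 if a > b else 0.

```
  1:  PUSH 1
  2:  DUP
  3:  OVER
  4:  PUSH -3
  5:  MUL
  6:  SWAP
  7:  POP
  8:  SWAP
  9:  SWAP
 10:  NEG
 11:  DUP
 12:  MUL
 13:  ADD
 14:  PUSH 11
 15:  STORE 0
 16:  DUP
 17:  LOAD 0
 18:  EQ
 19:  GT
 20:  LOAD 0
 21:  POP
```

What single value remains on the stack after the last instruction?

PUSH 1  : [1]
DUP     : [1, 1]
OVER    : [1, 1, 1]
PUSH -3 : [1, 1, 1, -3]
MUL     : [1, 1, -3]
SWAP    : [1, -3, 1]
POP     : [1, -3]
SWAP    : [-3, 1]
SWAP    : [1, -3]
NEG     : [1, 3]
DUP     : [1, 3, 3]
MUL     : [1, 9]
ADD     : [10]
PUSH 11 : [10, 11]
STORE 0 : [10]
DUP     : [10, 10]
LOAD 0  : [10, 10, 11]
EQ      : [10, 0]
GT      : [1]
LOAD 0  : [1, 11]
POP     : [1]

1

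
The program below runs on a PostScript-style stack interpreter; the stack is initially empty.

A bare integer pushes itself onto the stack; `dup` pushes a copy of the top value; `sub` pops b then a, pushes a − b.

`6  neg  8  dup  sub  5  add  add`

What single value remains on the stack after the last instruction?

6   -> 6
neg -> -6
8   -> -6 8
dup -> -6 8 8
sub -> -6 0
5   -> -6 0 5
add -> -6 5
add -> -1

-1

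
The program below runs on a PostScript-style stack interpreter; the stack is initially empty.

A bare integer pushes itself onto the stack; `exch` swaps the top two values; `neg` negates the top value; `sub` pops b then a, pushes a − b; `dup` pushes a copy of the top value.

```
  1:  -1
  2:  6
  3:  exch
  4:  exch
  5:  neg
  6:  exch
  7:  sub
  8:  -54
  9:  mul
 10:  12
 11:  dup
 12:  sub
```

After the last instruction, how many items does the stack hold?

2

-1    -1
6     -1 6
exch  6 -1
exch  -1 6
neg   -1 -6
exch  -6 -1
sub   -5
-54   -5 -54
mul   270
12    270 12
dup   270 12 12
sub   270 0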